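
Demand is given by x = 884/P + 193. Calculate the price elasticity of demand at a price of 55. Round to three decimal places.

At P = 55, x = 209.0727.
dx/dP = −884/P² = −0.2922.
Point elasticity E = (dx/dP)·(P/x) = -0.2922 × 55/209.0727 ≈ -0.077.
|E| < 1, so demand is inelastic at this price.

-0.077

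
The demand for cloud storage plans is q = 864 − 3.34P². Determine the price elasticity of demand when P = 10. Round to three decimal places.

-1.260

At P = 10, q = 530.
dq/dP = −2·3.34·P = −66.8.
Point elasticity E = (dq/dP)·(P/q) = -66.8 × 10/530 ≈ -1.260.
|E| > 1, so demand is elastic at this price.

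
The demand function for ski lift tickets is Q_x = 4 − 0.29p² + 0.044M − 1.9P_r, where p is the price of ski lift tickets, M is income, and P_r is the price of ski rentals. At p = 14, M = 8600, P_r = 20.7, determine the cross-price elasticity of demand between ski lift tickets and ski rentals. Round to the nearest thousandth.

Evaluating quantity at (p, M, P_r) gives Q_x = 4 − 0.29(14)² + 0.044(8600) − 1.9(20.7) = 4 − 56.84 + 378.4 − 39.33 = 286.23.
∂Q_x/∂P_r = −1.9, so E_xy = -1.9·(20.7/286.23) ≈ -0.137.
E_xy < 0: the goods are complements.

-0.137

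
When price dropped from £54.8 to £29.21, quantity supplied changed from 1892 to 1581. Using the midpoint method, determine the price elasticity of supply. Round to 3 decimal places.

0.294

%Δq = (1581 − 1892)/[(1892 + 1581)/2] = -311/1736.5 ≈ -0.1791.
%Δp = (29.21 − 54.8)/[(54.8 + 29.21)/2] = -25.59/42.005 ≈ -0.6092.
Arc elasticity E = %Δq/%Δp ≈ -0.1791/-0.6092 ≈ 0.294.
|E| < 1: supply is inelastic over this range.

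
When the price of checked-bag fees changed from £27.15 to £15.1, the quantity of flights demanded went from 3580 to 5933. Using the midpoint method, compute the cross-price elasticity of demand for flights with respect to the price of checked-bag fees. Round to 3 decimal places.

%ΔQ_x = (5933 − 3580)/[(3580+5933)/2] = 2353/4756.5 ≈ 0.4947.
%ΔP_y = (15.1 − 27.15)/[(27.15+15.1)/2] ≈ -0.5704.
E_xy = 0.4947/-0.5704 ≈ -0.867.
E_xy < 0, so flights and checked-bag fees are complements.

-0.867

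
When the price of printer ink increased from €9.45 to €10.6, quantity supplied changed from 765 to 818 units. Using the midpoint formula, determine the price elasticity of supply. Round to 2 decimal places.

%Δq = (818 − 765)/[(765 + 818)/2] = 53/791.5 ≈ 0.0670.
%ΔP = (10.6 − 9.45)/[(9.45 + 10.6)/2] = 1.15/10.025 ≈ 0.1147.
Arc elasticity E = %Δq/%ΔP ≈ 0.0670/0.1147 ≈ 0.58.
|E| < 1: supply is inelastic over this range.

0.58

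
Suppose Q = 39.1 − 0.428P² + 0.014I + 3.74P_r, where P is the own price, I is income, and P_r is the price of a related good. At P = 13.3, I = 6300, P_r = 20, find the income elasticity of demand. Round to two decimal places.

0.70

Evaluating quantity at (P, I, P_r) gives Q = 39.1 − 0.428(13.3)² + 0.014(6300) + 3.74(20) = 39.1 − 75.7089 + 88.2 + 74.8 = 126.3911.
∂Q/∂I = +0.014, so E_I = 0.014·(6300/126.3911) ≈ 0.70.
E_I ∈ (0,1): normal good (necessity).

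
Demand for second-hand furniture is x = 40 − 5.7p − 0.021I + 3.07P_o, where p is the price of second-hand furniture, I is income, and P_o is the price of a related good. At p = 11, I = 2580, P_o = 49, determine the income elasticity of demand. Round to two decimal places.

Evaluating quantity at (p, I, P_o) gives x = 40 − 5.7(11) − 0.021(2580) + 3.07(49) = 40 − 62.7 − 54.18 + 150.43 = 73.55.
∂x/∂I = −0.021, so E_I = -0.021·(2580/73.55) ≈ -0.74.
E_I < 0: inferior good.

-0.74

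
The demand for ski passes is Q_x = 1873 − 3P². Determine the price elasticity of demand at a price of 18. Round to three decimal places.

At P = 18, Q_x = 901.
dQ_x/dP = −2·3·P = −108.
Point elasticity E = (dQ_x/dP)·(P/Q_x) = -108 × 18/901 ≈ -2.158.
|E| > 1, so demand is elastic at this price.

-2.158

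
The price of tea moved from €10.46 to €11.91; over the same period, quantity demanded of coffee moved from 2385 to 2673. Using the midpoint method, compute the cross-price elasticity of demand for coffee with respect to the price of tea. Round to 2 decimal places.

0.88

%ΔQ_x = (2673 − 2385)/[(2385+2673)/2] = 288/2529 ≈ 0.1139.
%ΔP_y = (11.91 − 10.46)/[(10.46+11.91)/2] ≈ 0.1296.
E_xy = 0.1139/0.1296 ≈ 0.88.
E_xy > 0, so coffee and tea are substitutes.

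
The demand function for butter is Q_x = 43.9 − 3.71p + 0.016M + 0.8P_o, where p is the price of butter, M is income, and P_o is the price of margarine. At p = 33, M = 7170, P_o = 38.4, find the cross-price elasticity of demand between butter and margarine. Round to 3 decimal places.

0.459

Evaluating quantity at (p, M, P_o) gives Q_x = 43.9 − 3.71(33) + 0.016(7170) + 0.8(38.4) = 43.9 − 122.43 + 114.72 + 30.72 = 66.91.
∂Q_x/∂P_o = +0.8, so E_xy = 0.8·(38.4/66.91) ≈ 0.459.
E_xy > 0: the goods are substitutes.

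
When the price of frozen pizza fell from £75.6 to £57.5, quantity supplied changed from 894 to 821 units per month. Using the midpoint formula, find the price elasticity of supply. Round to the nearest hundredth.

0.31

%Δq = (821 − 894)/[(894 + 821)/2] = -73/857.5 ≈ -0.0851.
%ΔP = (57.5 − 75.6)/[(75.6 + 57.5)/2] = -18.1/66.55 ≈ -0.2720.
Arc elasticity E = %Δq/%ΔP ≈ -0.0851/-0.2720 ≈ 0.31.
|E| < 1: supply is inelastic over this range.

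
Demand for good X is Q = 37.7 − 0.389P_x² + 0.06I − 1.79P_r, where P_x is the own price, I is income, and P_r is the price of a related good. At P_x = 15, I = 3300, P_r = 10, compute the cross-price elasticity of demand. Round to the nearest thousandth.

Evaluating quantity at (P_x, I, P_r) gives Q = 37.7 − 0.389(15)² + 0.06(3300) − 1.79(10) = 37.7 − 87.525 + 198 − 17.9 = 130.275.
∂Q/∂P_r = −1.79, so E_xy = -1.79·(10/130.275) ≈ -0.137.
E_xy < 0: the goods are complements.

-0.137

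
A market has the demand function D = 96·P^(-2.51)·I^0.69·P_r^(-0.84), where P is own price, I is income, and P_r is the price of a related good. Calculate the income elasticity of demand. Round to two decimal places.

0.69

For a Cobb–Douglas (constant-elasticity) form D = A·I^α·…, the elasticity with respect to I equals the exponent α at every point.
Here the exponent on I is 0.69, so the income elasticity of demand is 0.69.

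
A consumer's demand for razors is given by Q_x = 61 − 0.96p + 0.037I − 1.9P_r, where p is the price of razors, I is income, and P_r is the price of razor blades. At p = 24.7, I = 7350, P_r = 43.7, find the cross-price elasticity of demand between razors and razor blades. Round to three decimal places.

At the given point, Q_x = 61 − 0.96(24.7) + 0.037(7350) − 1.9(43.7) = 61 − 23.712 + 271.95 − 83.03 = 226.208.
∂Q_x/∂P_r = −1.9, so E_xy = -1.9·(43.7/226.208) ≈ -0.367.
E_xy < 0: the goods are complements.

-0.367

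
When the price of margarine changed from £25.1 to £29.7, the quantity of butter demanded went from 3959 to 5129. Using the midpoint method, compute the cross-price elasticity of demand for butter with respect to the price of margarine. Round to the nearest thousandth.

%ΔQ_x = (5129 − 3959)/[(3959+5129)/2] = 1170/4544 ≈ 0.2575.
%ΔP_y = (29.7 − 25.1)/[(25.1+29.7)/2] ≈ 0.1679.
E_xy = 0.2575/0.1679 ≈ 1.534.
E_xy > 0, so butter and margarine are substitutes.

1.534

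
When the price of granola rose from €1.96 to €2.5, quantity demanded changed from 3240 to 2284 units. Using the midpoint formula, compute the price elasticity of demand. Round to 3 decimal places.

-1.429

%Δq = (2284 − 3240)/[(3240 + 2284)/2] = -956/2762 ≈ -0.3461.
%Δp = (2.5 − 1.96)/[(1.96 + 2.5)/2] = 0.54/2.23 ≈ 0.2422.
Arc elasticity E = %Δq/%Δp ≈ -0.3461/0.2422 ≈ -1.429.
|E| > 1: demand is elastic over this range.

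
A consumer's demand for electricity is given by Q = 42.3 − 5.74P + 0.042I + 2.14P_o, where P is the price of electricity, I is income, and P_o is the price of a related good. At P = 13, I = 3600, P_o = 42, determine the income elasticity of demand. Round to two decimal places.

Q = 42.3 − 5.74(13) + 0.042(3600) + 2.14(42) = 42.3 − 74.62 + 151.2 + 89.88 = 208.76.
∂Q/∂I = +0.042, so E_I = 0.042·(3600/208.76) ≈ 0.72.
E_I ∈ (0,1): normal good (necessity).

0.72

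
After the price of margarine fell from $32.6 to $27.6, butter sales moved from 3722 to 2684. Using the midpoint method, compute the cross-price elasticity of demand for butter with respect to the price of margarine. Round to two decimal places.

%ΔQ_x = (2684 − 3722)/[(3722+2684)/2] = -1038/3203 ≈ -0.3241.
%ΔP_y = (27.6 − 32.6)/[(32.6+27.6)/2] ≈ -0.1661.
E_xy = -0.3241/-0.1661 ≈ 1.95.
E_xy > 0, so butter and margarine are substitutes.

1.95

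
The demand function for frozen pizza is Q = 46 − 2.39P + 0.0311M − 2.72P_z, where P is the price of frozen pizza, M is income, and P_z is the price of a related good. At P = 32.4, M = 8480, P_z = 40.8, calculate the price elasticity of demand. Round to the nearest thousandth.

-0.638

Evaluating quantity at (P, M, P_z) gives Q = 46 − 2.39(32.4) + 0.0311(8480) − 2.72(40.8) = 46 − 77.436 + 263.728 − 110.976 = 121.316.
∂Q/∂P = −2.39, so E_p = (−2.39)·(32.4/121.316) ≈ -0.638.
|E_p| < 1: demand is inelastic.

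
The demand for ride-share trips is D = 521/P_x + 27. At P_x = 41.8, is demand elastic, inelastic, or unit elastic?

inelastic

At P_x = 41.8, D = 39.4641.
dD/dP_x = −521/P_x² = −0.2982.
Point elasticity E = (dD/dP_x)·(P_x/D) = -0.2982 × 41.8/39.4641 ≈ -0.316.
|E| ≈ 0.316 < 1, so demand is inelastic.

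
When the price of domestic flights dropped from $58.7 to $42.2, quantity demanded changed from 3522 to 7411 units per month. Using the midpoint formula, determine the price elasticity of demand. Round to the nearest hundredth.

-2.18

%Δq = (7411 − 3522)/[(3522 + 7411)/2] = 3889/5466.5 ≈ 0.7114.
%Δp = (42.2 − 58.7)/[(58.7 + 42.2)/2] = -16.5/50.45 ≈ -0.3271.
Arc elasticity E = %Δq/%Δp ≈ 0.7114/-0.3271 ≈ -2.18.
|E| > 1: demand is elastic over this range.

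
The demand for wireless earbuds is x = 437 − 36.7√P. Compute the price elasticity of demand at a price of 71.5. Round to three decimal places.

-1.225

At P = 71.5, x = 126.6733.
dx/dP = −36.7/(2√P) = −36.7/(2·8.4558).
Point elasticity E = (dx/dP)·(P/x) = -2.1701 × 71.5/126.6733 ≈ -1.225.
|E| > 1, so demand is elastic at this price.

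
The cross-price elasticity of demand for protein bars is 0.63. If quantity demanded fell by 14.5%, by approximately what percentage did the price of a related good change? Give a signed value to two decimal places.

%ΔQ ≈ E × %ΔP_y ⇒ %ΔP_y = %ΔQ / E = (-14.5%)/(0.63) ≈ -23.02%.

-23.02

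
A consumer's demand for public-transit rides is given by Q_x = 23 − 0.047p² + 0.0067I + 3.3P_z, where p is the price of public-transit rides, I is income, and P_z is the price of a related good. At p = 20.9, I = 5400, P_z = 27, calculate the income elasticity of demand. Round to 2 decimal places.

0.28

First evaluate Q_x: 23 − 0.047(20.9)² + 0.0067(5400) + 3.3(27) = 23 − 20.5301 + 36.18 + 89.1 = 127.7499.
∂Q_x/∂I = +0.0067, so E_I = 0.0067·(5400/127.7499) ≈ 0.28.
E_I ∈ (0,1): normal good (necessity).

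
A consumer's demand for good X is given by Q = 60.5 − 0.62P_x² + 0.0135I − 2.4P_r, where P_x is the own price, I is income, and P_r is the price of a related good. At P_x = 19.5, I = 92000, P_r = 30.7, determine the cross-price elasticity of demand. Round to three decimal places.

Evaluating quantity at (P_x, I, P_r) gives Q = 60.5 − 0.62(19.5)² + 0.0135(92000) − 2.4(30.7) = 60.5 − 235.755 + 1242 − 73.68 = 993.065.
∂Q/∂P_r = −2.4, so E_xy = -2.4·(30.7/993.065) ≈ -0.074.
E_xy < 0: the goods are complements.

-0.074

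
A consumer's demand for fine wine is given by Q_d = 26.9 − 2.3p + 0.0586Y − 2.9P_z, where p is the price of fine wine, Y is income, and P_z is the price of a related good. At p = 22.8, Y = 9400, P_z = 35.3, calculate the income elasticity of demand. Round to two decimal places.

At the given point, Q_d = 26.9 − 2.3(22.8) + 0.0586(9400) − 2.9(35.3) = 26.9 − 52.44 + 550.84 − 102.37 = 422.93.
∂Q_d/∂Y = +0.0586, so E_I = 0.0586·(9400/422.93) ≈ 1.30.
E_I > 1: normal good (luxury).

1.30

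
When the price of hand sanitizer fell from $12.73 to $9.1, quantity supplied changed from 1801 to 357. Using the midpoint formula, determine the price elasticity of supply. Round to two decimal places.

4.02

%ΔQ = (357 − 1801)/[(1801 + 357)/2] = -1444/1079 ≈ -1.3383.
%Δp = (9.1 − 12.73)/[(12.73 + 9.1)/2] = -3.63/10.915 ≈ -0.3326.
Arc elasticity E = %ΔQ/%Δp ≈ -1.3383/-0.3326 ≈ 4.02.
|E| > 1: supply is elastic over this range.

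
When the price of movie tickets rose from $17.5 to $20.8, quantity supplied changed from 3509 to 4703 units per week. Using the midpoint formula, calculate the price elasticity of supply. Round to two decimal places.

%Δq = (4703 − 3509)/[(3509 + 4703)/2] = 1194/4106 ≈ 0.2908.
%Δp = (20.8 − 17.5)/[(17.5 + 20.8)/2] = 3.3/19.15 ≈ 0.1723.
Arc elasticity E = %Δq/%Δp ≈ 0.2908/0.1723 ≈ 1.69.
|E| > 1: supply is elastic over this range.

1.69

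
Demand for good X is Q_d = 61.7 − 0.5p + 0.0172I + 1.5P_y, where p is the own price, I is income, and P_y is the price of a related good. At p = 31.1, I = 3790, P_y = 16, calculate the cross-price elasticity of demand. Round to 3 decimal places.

Evaluating quantity at (p, I, P_y) gives Q_d = 61.7 − 0.5(31.1) + 0.0172(3790) + 1.5(16) = 61.7 − 15.55 + 65.188 + 24 = 135.338.
∂Q_d/∂P_y = +1.5, so E_xy = 1.5·(16/135.338) ≈ 0.177.
E_xy > 0: the goods are substitutes.

0.177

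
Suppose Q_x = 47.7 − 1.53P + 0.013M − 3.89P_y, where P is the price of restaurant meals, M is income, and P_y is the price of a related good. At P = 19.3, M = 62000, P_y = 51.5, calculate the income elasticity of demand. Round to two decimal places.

1.29

At the given point, Q_x = 47.7 − 1.53(19.3) + 0.013(62000) − 3.89(51.5) = 47.7 − 29.529 + 806 − 200.335 = 623.836.
∂Q_x/∂M = +0.013, so E_I = 0.013·(62000/623.836) ≈ 1.29.
E_I > 1: normal good (luxury).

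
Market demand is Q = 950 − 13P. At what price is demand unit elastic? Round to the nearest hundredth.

36.54

For linear demand Q = a − bP, E = −bP/(a − bP). |E| = 1 ⇒ bP = a − bP ⇒ P = a/(2b).
P = 950/(2·13) ≈ 36.54.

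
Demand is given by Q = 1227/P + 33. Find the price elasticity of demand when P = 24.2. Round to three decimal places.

-0.606

At P = 24.2, Q = 83.7025.
dQ/dP = −1227/P² = −2.0951.
Point elasticity E = (dQ/dP)·(P/Q) = -2.0951 × 24.2/83.7025 ≈ -0.606.
|E| < 1, so demand is inelastic at this price.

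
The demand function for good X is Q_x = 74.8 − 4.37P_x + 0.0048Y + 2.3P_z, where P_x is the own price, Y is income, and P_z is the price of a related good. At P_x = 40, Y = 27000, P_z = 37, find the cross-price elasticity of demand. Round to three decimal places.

Q_x = 74.8 − 4.37(40) + 0.0048(27000) + 2.3(37) = 74.8 − 174.8 + 129.6 + 85.1 = 114.7.
∂Q_x/∂P_z = +2.3, so E_xy = 2.3·(37/114.7) ≈ 0.742.
E_xy > 0: the goods are substitutes.

0.742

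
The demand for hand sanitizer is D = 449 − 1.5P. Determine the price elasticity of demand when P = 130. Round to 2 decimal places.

-0.77

At P = 130, D = 254.
dD/dP = −1.5.
Point elasticity E = (dD/dP)·(P/D) = -1.5 × 130/254 ≈ -0.77.
|E| < 1, so demand is inelastic at this price.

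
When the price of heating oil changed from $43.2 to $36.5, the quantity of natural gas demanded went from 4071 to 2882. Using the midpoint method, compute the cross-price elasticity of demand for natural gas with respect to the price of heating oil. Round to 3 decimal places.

2.034

%ΔQ_x = (2882 − 4071)/[(4071+2882)/2] = -1189/3476.5 ≈ -0.3420.
%ΔP_y = (36.5 − 43.2)/[(43.2+36.5)/2] ≈ -0.1681.
E_xy = -0.3420/-0.1681 ≈ 2.034.
E_xy > 0, so natural gas and heating oil are substitutes.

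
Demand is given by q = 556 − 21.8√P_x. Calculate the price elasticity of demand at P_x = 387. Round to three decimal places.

At P_x = 387, q = 127.1435.
dq/dP_x = −21.8/(2√P_x) = −21.8/(2·19.6723).
Point elasticity E = (dq/dP_x)·(P_x/q) = -0.5541 × 387/127.1435 ≈ -1.687.
|E| > 1, so demand is elastic at this price.

-1.687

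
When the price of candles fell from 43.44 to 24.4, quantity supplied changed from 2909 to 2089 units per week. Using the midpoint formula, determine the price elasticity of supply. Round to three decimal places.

0.585

%ΔQ = (2089 − 2909)/[(2909 + 2089)/2] = -820/2499 ≈ -0.3281.
%ΔP = (24.4 − 43.44)/[(43.44 + 24.4)/2] = -19.04/33.92 ≈ -0.5613.
Arc elasticity E = %ΔQ/%ΔP ≈ -0.3281/-0.5613 ≈ 0.585.
|E| < 1: supply is inelastic over this range.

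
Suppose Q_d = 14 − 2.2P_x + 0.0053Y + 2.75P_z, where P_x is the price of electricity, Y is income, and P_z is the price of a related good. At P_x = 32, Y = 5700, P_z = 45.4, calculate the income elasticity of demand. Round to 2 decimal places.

First evaluate Q_d: 14 − 2.2(32) + 0.0053(5700) + 2.75(45.4) = 14 − 70.4 + 30.21 + 124.85 = 98.66.
∂Q_d/∂Y = +0.0053, so E_I = 0.0053·(5700/98.66) ≈ 0.31.
E_I ∈ (0,1): normal good (necessity).

0.31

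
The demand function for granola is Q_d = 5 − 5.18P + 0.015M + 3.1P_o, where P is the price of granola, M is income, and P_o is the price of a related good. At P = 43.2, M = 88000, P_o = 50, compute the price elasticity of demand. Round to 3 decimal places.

Evaluating quantity at (P, M, P_o) gives Q_d = 5 − 5.18(43.2) + 0.015(88000) + 3.1(50) = 5 − 223.776 + 1320 + 155 = 1256.224.
∂Q_d/∂P = −5.18, so E_p = (−5.18)·(43.2/1256.224) ≈ -0.178.
|E_p| < 1: demand is inelastic.

-0.178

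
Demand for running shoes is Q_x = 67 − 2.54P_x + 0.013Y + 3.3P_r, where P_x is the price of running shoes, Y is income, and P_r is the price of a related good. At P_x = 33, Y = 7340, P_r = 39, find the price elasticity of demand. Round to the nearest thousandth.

At the given point, Q_x = 67 − 2.54(33) + 0.013(7340) + 3.3(39) = 67 − 83.82 + 95.42 + 128.7 = 207.3.
∂Q_x/∂P_x = −2.54, so E_p = (−2.54)·(33/207.3) ≈ -0.404.
|E_p| < 1: demand is inelastic.

-0.404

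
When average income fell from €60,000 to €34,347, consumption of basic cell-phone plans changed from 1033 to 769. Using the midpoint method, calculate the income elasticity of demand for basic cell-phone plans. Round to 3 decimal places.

0.539

%ΔQ = (769 − 1033)/[(1033+769)/2] = -264/901 ≈ -0.2930.
%ΔI = (34,347 − 60,000)/[(60,000+34,347)/2] = -25653/47173.5 ≈ -0.5438.
E_I = %ΔQ/%ΔI ≈ 0.539.
E_I ∈ (0,1): normal good (necessity).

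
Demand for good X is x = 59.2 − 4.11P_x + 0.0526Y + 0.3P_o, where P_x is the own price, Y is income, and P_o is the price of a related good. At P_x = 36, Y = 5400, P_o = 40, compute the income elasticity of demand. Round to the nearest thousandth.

1.370

First evaluate x: 59.2 − 4.11(36) + 0.0526(5400) + 0.3(40) = 59.2 − 147.96 + 284.04 + 12 = 207.28.
∂x/∂Y = +0.0526, so E_I = 0.0526·(5400/207.28) ≈ 1.370.
E_I > 1: normal good (luxury).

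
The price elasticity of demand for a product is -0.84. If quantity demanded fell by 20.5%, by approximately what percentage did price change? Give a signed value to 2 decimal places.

%ΔQ ≈ E × %ΔP ⇒ %ΔP = %ΔQ / E = (-20.5%)/(-0.84) ≈ 24.40%.

24.40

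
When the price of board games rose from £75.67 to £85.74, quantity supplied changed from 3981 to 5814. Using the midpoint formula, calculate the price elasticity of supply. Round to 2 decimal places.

%ΔQ = (5814 − 3981)/[(3981 + 5814)/2] = 1833/4897.5 ≈ 0.3743.
%Δp = (85.74 − 75.67)/[(75.67 + 85.74)/2] = 10.07/80.705 ≈ 0.1248.
Arc elasticity E = %ΔQ/%Δp ≈ 0.3743/0.1248 ≈ 3.00.
|E| > 1: supply is elastic over this range.

3.00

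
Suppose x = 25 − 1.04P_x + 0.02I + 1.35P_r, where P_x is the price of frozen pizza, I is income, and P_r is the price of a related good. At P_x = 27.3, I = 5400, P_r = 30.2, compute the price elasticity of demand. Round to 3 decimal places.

-0.195

Evaluating quantity at (P_x, I, P_r) gives x = 25 − 1.04(27.3) + 0.02(5400) + 1.35(30.2) = 25 − 28.392 + 108 + 40.77 = 145.378.
∂x/∂P_x = −1.04, so E_p = (−1.04)·(27.3/145.378) ≈ -0.195.
|E_p| < 1: demand is inelastic.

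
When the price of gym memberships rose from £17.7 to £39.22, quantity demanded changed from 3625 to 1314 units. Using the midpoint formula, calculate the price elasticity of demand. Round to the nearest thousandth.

%ΔQ = (1314 − 3625)/[(3625 + 1314)/2] = -2311/2469.5 ≈ -0.9358.
%Δp = (39.22 − 17.7)/[(17.7 + 39.22)/2] = 21.52/28.46 ≈ 0.7561.
Arc elasticity E = %ΔQ/%Δp ≈ -0.9358/0.7561 ≈ -1.238.
|E| > 1: demand is elastic over this range.

-1.238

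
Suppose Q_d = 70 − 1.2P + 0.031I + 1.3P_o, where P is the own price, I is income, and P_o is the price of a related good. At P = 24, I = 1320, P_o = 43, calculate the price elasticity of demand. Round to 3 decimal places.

-0.209

At the given point, Q_d = 70 − 1.2(24) + 0.031(1320) + 1.3(43) = 70 − 28.8 + 40.92 + 55.9 = 138.02.
∂Q_d/∂P = −1.2, so E_p = (−1.2)·(24/138.02) ≈ -0.209.
|E_p| < 1: demand is inelastic.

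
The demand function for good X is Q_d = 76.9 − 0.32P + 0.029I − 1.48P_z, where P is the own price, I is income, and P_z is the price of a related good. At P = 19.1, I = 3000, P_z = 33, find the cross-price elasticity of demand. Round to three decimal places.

Q_d = 76.9 − 0.32(19.1) + 0.029(3000) − 1.48(33) = 76.9 − 6.112 + 87 − 48.84 = 108.948.
∂Q_d/∂P_z = −1.48, so E_xy = -1.48·(33/108.948) ≈ -0.448.
E_xy < 0: the goods are complements.

-0.448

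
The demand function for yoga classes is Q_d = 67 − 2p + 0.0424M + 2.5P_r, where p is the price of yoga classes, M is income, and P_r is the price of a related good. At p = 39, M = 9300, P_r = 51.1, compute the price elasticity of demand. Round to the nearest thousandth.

Substituting, Q_d = 67 − 2(39) + 0.0424(9300) + 2.5(51.1) = 67 − 78 + 394.32 + 127.75 = 511.07.
∂Q_d/∂p = −2, so E_p = (−2)·(39/511.07) ≈ -0.153.
|E_p| < 1: demand is inelastic.

-0.153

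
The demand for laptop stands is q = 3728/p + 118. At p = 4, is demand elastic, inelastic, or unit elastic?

inelastic

At p = 4, q = 1050.
dq/dp = −3728/p² = −233.
Point elasticity E = (dq/dp)·(p/q) = -233 × 4/1050 ≈ -0.888.
|E| ≈ 0.888 < 1, so demand is inelastic.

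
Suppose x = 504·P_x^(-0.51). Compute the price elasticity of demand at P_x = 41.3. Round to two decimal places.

For a Cobb–Douglas (constant-elasticity) form x = A·P_x^α·…, the elasticity with respect to P_x equals the exponent α at every point.
Here the exponent on P_x is -0.51, so the price elasticity of demand is -0.51.

-0.51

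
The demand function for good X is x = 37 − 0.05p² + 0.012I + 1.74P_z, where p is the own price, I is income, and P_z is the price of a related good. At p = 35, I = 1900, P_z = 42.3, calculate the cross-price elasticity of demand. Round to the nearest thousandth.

1.020

First evaluate x: 37 − 0.05(35)² + 0.012(1900) + 1.74(42.3) = 37 − 61.25 + 22.8 + 73.602 = 72.152.
∂x/∂P_z = +1.74, so E_xy = 1.74·(42.3/72.152) ≈ 1.020.
E_xy > 0: the goods are substitutes.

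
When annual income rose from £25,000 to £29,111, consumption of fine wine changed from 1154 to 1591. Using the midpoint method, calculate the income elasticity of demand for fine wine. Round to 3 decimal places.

%ΔQ = (1591 − 1154)/[(1154+1591)/2] = 437/1372.5 ≈ 0.3184.
%ΔI = (29,111 − 25,000)/[(25,000+29,111)/2] = 4111/27055.5 ≈ 0.1519.
E_I = %ΔQ/%ΔI ≈ 2.095.
E_I > 1: normal good (luxury).

2.095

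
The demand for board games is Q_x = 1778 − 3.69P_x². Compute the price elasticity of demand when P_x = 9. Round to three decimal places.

At P_x = 9, Q_x = 1479.11.
dQ_x/dP_x = −2·3.69·P_x = −66.42.
Point elasticity E = (dQ_x/dP_x)·(P_x/Q_x) = -66.42 × 9/1479.11 ≈ -0.404.
|E| < 1, so demand is inelastic at this price.

-0.404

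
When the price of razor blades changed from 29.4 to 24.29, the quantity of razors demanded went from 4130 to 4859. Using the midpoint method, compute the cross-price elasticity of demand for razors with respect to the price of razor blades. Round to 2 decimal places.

%ΔQ_x = (4859 − 4130)/[(4130+4859)/2] = 729/4494.5 ≈ 0.1622.
%ΔP_y = (24.29 − 29.4)/[(29.4+24.29)/2] ≈ -0.1904.
E_xy = 0.1622/-0.1904 ≈ -0.85.
E_xy < 0, so razors and razor blades are complements.

-0.85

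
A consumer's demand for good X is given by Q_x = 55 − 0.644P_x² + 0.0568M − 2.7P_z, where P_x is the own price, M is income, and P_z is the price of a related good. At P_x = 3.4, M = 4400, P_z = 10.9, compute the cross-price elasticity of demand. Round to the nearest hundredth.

-0.11

Substituting, Q_x = 55 − 0.644(3.4)² + 0.0568(4400) − 2.7(10.9) = 55 − 7.4446 + 249.92 − 29.43 = 268.0454.
∂Q_x/∂P_z = −2.7, so E_xy = -2.7·(10.9/268.0454) ≈ -0.11.
E_xy < 0: the goods are complements.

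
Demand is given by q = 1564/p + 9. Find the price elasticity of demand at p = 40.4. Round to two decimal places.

At p = 40.4, q = 47.7129.
dq/dp = −1564/p² = −0.9582.
Point elasticity E = (dq/dp)·(p/q) = -0.9582 × 40.4/47.7129 ≈ -0.81.
|E| < 1, so demand is inelastic at this price.

-0.81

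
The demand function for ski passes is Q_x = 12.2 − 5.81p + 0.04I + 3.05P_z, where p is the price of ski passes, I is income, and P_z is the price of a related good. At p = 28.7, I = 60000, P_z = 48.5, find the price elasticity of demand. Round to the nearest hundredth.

-0.07

Q_x = 12.2 − 5.81(28.7) + 0.04(60000) + 3.05(48.5) = 12.2 − 166.747 + 2400 + 147.925 = 2393.378.
∂Q_x/∂p = −5.81, so E_p = (−5.81)·(28.7/2393.378) ≈ -0.07.
|E_p| < 1: demand is inelastic.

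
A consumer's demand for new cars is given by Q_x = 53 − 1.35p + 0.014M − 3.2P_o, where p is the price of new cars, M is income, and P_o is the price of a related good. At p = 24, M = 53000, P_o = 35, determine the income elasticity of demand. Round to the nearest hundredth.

1.14

Q_x = 53 − 1.35(24) + 0.014(53000) − 3.2(35) = 53 − 32.4 + 742 − 112 = 650.6.
∂Q_x/∂M = +0.014, so E_I = 0.014·(53000/650.6) ≈ 1.14.
E_I > 1: normal good (luxury).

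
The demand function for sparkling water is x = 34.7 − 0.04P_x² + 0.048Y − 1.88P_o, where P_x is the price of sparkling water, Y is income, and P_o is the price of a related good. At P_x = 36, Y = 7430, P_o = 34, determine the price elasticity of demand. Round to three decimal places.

x = 34.7 − 0.04(36)² + 0.048(7430) − 1.88(34) = 34.7 − 51.84 + 356.64 − 63.92 = 275.58.
∂x/∂P_x = −2·0.04·P_x = -2.88, so E_p = -2.88·(36/275.58) ≈ -0.376.
|E_p| < 1: demand is inelastic.

-0.376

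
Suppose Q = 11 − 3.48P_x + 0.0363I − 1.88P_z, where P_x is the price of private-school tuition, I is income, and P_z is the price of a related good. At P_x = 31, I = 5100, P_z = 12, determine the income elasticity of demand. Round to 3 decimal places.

2.818

Q = 11 − 3.48(31) + 0.0363(5100) − 1.88(12) = 11 − 107.88 + 185.13 − 22.56 = 65.69.
∂Q/∂I = +0.0363, so E_I = 0.0363·(5100/65.69) ≈ 2.818.
E_I > 1: normal good (luxury).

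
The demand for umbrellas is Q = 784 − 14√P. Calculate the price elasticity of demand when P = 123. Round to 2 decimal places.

At P = 123, Q = 628.7325.
dQ/dP = −14/(2√P) = −14/(2·11.0905).
Point elasticity E = (dQ/dP)·(P/Q) = -0.6312 × 123/628.7325 ≈ -0.12.
|E| < 1, so demand is inelastic at this price.

-0.12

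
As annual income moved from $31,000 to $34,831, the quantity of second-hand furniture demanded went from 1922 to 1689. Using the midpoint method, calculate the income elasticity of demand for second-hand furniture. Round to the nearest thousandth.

-1.109

%ΔQ = (1689 − 1922)/[(1922+1689)/2] = -233/1805.5 ≈ -0.1291.
%ΔM = (34,831 − 31,000)/[(31,000+34,831)/2] = 3831/32915.5 ≈ 0.1164.
E_I = %ΔQ/%ΔM ≈ -1.109.
E_I < 0: inferior good.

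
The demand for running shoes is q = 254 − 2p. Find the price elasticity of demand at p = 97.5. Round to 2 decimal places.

-3.31

At p = 97.5, q = 59.
dq/dp = −2.
Point elasticity E = (dq/dp)·(p/q) = -2 × 97.5/59 ≈ -3.31.
|E| > 1, so demand is elastic at this price.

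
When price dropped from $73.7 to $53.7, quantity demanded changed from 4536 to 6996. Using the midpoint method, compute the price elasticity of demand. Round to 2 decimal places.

%Δq = (6996 − 4536)/[(4536 + 6996)/2] = 2460/5766 ≈ 0.4266.
%Δp = (53.7 − 73.7)/[(73.7 + 53.7)/2] = -20/63.7 ≈ -0.3140.
Arc elasticity E = %Δq/%Δp ≈ 0.4266/-0.3140 ≈ -1.36.
|E| > 1: demand is elastic over this range.

-1.36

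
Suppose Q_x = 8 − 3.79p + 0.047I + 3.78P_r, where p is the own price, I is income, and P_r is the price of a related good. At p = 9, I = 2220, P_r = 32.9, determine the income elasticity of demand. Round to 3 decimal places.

0.515

Substituting, Q_x = 8 − 3.79(9) + 0.047(2220) + 3.78(32.9) = 8 − 34.11 + 104.34 + 124.362 = 202.592.
∂Q_x/∂I = +0.047, so E_I = 0.047·(2220/202.592) ≈ 0.515.
E_I ∈ (0,1): normal good (necessity).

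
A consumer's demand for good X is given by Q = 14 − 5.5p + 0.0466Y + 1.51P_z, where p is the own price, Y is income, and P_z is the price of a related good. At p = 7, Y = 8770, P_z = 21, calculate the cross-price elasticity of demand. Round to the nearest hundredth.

Evaluating quantity at (p, Y, P_z) gives Q = 14 − 5.5(7) + 0.0466(8770) + 1.51(21) = 14 − 38.5 + 408.682 + 31.71 = 415.892.
∂Q/∂P_z = +1.51, so E_xy = 1.51·(21/415.892) ≈ 0.08.
E_xy > 0: the goods are substitutes.

0.08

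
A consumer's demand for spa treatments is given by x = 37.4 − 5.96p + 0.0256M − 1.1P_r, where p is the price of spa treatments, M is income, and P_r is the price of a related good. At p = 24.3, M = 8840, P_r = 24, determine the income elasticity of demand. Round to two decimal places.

Evaluating quantity at (p, M, P_r) gives x = 37.4 − 5.96(24.3) + 0.0256(8840) − 1.1(24) = 37.4 − 144.828 + 226.304 − 26.4 = 92.476.
∂x/∂M = +0.0256, so E_I = 0.0256·(8840/92.476) ≈ 2.45.
E_I > 1: normal good (luxury).

2.45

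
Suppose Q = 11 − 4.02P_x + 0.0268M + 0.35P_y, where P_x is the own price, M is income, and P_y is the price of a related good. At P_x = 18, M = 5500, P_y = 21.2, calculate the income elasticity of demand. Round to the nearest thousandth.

First evaluate Q: 11 − 4.02(18) + 0.0268(5500) + 0.35(21.2) = 11 − 72.36 + 147.4 + 7.42 = 93.46.
∂Q/∂M = +0.0268, so E_I = 0.0268·(5500/93.46) ≈ 1.577.
E_I > 1: normal good (luxury).

1.577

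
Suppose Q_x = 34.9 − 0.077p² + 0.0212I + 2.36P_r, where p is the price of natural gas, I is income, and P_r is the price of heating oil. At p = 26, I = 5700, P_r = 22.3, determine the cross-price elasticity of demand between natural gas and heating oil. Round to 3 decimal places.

Substituting, Q_x = 34.9 − 0.077(26)² + 0.0212(5700) + 2.36(22.3) = 34.9 − 52.052 + 120.84 + 52.628 = 156.316.
∂Q_x/∂P_r = +2.36, so E_xy = 2.36·(22.3/156.316) ≈ 0.337.
E_xy > 0: the goods are substitutes.

0.337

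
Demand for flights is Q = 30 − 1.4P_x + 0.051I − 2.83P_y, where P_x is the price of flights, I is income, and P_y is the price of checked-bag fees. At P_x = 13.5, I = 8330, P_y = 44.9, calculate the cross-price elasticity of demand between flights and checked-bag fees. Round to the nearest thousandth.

Substituting, Q = 30 − 1.4(13.5) + 0.051(8330) − 2.83(44.9) = 30 − 18.9 + 424.83 − 127.067 = 308.863.
∂Q/∂P_y = −2.83, so E_xy = -2.83·(44.9/308.863) ≈ -0.411.
E_xy < 0: the goods are complements.

-0.411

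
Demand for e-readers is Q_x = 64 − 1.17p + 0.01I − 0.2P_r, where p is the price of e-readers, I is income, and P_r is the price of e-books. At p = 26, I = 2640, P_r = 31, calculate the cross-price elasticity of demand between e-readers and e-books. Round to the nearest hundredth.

Evaluating quantity at (p, I, P_r) gives Q_x = 64 − 1.17(26) + 0.01(2640) − 0.2(31) = 64 − 30.42 + 26.4 − 6.2 = 53.78.
∂Q_x/∂P_r = −0.2, so E_xy = -0.2·(31/53.78) ≈ -0.12.
E_xy < 0: the goods are complements.

-0.12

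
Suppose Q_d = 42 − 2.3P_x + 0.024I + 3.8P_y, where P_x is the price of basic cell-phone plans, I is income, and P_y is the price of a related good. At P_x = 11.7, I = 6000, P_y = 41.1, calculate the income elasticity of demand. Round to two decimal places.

0.46

Q_d = 42 − 2.3(11.7) + 0.024(6000) + 3.8(41.1) = 42 − 26.91 + 144 + 156.18 = 315.27.
∂Q_d/∂I = +0.024, so E_I = 0.024·(6000/315.27) ≈ 0.46.
E_I ∈ (0,1): normal good (necessity).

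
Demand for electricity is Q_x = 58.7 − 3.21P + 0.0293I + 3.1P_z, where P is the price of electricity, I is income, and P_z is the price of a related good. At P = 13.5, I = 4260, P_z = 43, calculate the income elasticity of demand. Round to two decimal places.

Evaluating quantity at (P, I, P_z) gives Q_x = 58.7 − 3.21(13.5) + 0.0293(4260) + 3.1(43) = 58.7 − 43.335 + 124.818 + 133.3 = 273.483.
∂Q_x/∂I = +0.0293, so E_I = 0.0293·(4260/273.483) ≈ 0.46.
E_I ∈ (0,1): normal good (necessity).

0.46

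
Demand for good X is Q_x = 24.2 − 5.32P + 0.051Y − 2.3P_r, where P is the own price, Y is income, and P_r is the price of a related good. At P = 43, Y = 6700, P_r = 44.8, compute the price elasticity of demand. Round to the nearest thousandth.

-6.709

First evaluate Q_x: 24.2 − 5.32(43) + 0.051(6700) − 2.3(44.8) = 24.2 − 228.76 + 341.7 − 103.04 = 34.1.
∂Q_x/∂P = −5.32, so E_p = (−5.32)·(43/34.1) ≈ -6.709.
|E_p| > 1: demand is elastic.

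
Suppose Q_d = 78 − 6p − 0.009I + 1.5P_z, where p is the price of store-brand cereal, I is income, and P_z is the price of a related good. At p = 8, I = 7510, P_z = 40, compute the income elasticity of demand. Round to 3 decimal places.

-3.016

At the given point, Q_d = 78 − 6(8) − 0.009(7510) + 1.5(40) = 78 − 48 − 67.59 + 60 = 22.41.
∂Q_d/∂I = −0.009, so E_I = -0.009·(7510/22.41) ≈ -3.016.
E_I < 0: inferior good.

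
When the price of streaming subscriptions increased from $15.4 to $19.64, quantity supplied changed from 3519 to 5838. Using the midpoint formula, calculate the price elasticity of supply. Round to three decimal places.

%Δq = (5838 − 3519)/[(3519 + 5838)/2] = 2319/4678.5 ≈ 0.4957.
%ΔP = (19.64 − 15.4)/[(15.4 + 19.64)/2] = 4.24/17.52 ≈ 0.2420.
Arc elasticity E = %Δq/%ΔP ≈ 0.4957/0.2420 ≈ 2.048.
|E| > 1: supply is elastic over this range.

2.048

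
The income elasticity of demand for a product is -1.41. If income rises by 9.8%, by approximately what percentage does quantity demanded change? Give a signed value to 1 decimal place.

%ΔQ ≈ E × %ΔI = (-1.41) × (9.8%) ≈ -13.8%.

-13.8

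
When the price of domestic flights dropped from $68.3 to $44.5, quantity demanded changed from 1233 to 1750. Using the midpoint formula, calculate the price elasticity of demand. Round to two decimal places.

-0.82

%Δq = (1750 − 1233)/[(1233 + 1750)/2] = 517/1491.5 ≈ 0.3466.
%Δp = (44.5 − 68.3)/[(68.3 + 44.5)/2] = -23.8/56.4 ≈ -0.4220.
Arc elasticity E = %Δq/%Δp ≈ 0.3466/-0.4220 ≈ -0.82.
|E| < 1: demand is inelastic over this range.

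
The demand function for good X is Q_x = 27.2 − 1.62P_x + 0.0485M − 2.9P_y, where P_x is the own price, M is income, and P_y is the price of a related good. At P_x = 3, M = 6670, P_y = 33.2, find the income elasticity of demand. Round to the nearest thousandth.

First evaluate Q_x: 27.2 − 1.62(3) + 0.0485(6670) − 2.9(33.2) = 27.2 − 4.86 + 323.495 − 96.28 = 249.555.
∂Q_x/∂M = +0.0485, so E_I = 0.0485·(6670/249.555) ≈ 1.296.
E_I > 1: normal good (luxury).

1.296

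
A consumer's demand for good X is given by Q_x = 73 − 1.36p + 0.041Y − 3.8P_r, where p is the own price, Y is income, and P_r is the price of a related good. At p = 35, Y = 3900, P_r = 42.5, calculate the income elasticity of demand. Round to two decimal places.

6.72

First evaluate Q_x: 73 − 1.36(35) + 0.041(3900) − 3.8(42.5) = 73 − 47.6 + 159.9 − 161.5 = 23.8.
∂Q_x/∂Y = +0.041, so E_I = 0.041·(3900/23.8) ≈ 6.72.
E_I > 1: normal good (luxury).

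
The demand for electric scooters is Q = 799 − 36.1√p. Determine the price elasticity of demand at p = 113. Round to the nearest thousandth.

At p = 113, Q = 415.2517.
dQ/dp = −36.1/(2√p) = −36.1/(2·10.6301).
Point elasticity E = (dQ/dp)·(p/Q) = -1.698 × 113/415.2517 ≈ -0.462.
|E| < 1, so demand is inelastic at this price.

-0.462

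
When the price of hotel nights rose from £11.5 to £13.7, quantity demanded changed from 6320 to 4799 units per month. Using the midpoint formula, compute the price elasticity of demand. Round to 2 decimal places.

%Δq = (4799 − 6320)/[(6320 + 4799)/2] = -1521/5559.5 ≈ -0.2736.
%Δp = (13.7 − 11.5)/[(11.5 + 13.7)/2] = 2.2/12.6 ≈ 0.1746.
Arc elasticity E = %Δq/%Δp ≈ -0.2736/0.1746 ≈ -1.57.
|E| > 1: demand is elastic over this range.

-1.57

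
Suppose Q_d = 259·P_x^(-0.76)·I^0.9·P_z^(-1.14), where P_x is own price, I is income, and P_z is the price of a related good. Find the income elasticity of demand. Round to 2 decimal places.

0.90

For a Cobb–Douglas (constant-elasticity) form Q_d = A·I^α·…, the elasticity with respect to I equals the exponent α at every point.
Here the exponent on I is 0.9, so the income elasticity of demand is 0.90.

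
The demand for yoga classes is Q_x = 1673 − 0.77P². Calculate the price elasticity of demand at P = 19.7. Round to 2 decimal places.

At P = 19.7, Q_x = 1374.1707.
dQ_x/dP = −2·0.77·P = −30.338.
Point elasticity E = (dQ_x/dP)·(P/Q_x) = -30.338 × 19.7/1374.1707 ≈ -0.43.
|E| < 1, so demand is inelastic at this price.

-0.43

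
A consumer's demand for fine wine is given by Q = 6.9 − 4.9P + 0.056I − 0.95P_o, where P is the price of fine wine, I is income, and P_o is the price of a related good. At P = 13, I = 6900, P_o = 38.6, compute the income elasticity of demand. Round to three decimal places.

1.319

First evaluate Q: 6.9 − 4.9(13) + 0.056(6900) − 0.95(38.6) = 6.9 − 63.7 + 386.4 − 36.67 = 292.93.
∂Q/∂I = +0.056, so E_I = 0.056·(6900/292.93) ≈ 1.319.
E_I > 1: normal good (luxury).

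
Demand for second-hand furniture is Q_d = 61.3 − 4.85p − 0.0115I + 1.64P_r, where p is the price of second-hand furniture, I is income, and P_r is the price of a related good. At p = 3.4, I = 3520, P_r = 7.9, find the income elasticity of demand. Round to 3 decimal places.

-2.342

First evaluate Q_d: 61.3 − 4.85(3.4) − 0.0115(3520) + 1.64(7.9) = 61.3 − 16.49 − 40.48 + 12.956 = 17.286.
∂Q_d/∂I = −0.0115, so E_I = -0.0115·(3520/17.286) ≈ -2.342.
E_I < 0: inferior good.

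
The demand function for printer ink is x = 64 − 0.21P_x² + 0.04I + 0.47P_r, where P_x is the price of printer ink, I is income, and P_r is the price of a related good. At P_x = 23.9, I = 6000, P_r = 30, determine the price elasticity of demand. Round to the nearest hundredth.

x = 64 − 0.21(23.9)² + 0.04(6000) + 0.47(30) = 64 − 119.9541 + 240 + 14.1 = 198.1459.
∂x/∂P_x = −2·0.21·P_x = -10.038, so E_p = -10.038·(23.9/198.1459) ≈ -1.21.
|E_p| > 1: demand is elastic.

-1.21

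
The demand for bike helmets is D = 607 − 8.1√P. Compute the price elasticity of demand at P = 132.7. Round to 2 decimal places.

At P = 132.7, D = 513.6917.
dD/dP = −8.1/(2√P) = −8.1/(2·11.5195).
Point elasticity E = (dD/dP)·(P/D) = -0.3516 × 132.7/513.6917 ≈ -0.09.
|E| < 1, so demand is inelastic at this price.

-0.09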